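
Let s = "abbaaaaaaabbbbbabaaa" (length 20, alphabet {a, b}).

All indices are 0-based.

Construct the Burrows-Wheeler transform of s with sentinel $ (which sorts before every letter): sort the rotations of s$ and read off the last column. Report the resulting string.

aaabbaaaaab$aabbabbba

rank  rotation               last
    0  $abbaaaaaaabbbbbabaaa  a
    1  a$abbaaaaaaabbbbbabaa  a
    2  aa$abbaaaaaaabbbbbaba  a
    3  aaa$abbaaaaaaabbbbbab  b
    4  aaaaaaabbbbbabaaa$abb  b
    5  aaaaaabbbbbabaaa$abba  a
    6  aaaaabbbbbabaaa$abbaa  a
    7  aaaabbbbbabaaa$abbaaa  a
    8  aaabbbbbabaaa$abbaaaa  a
    9  aabbbbbabaaa$abbaaaaa  a
   10  abaaa$abbaaaaaaabbbbb  b
   11  abbaaaaaaabbbbbabaaa$  $
   12  abbbbbabaaa$abbaaaaaa  a
   13  baaa$abbaaaaaaabbbbba  a
   14  baaaaaaabbbbbabaaa$ab  b
   15  babaaa$abbaaaaaaabbbb  b
   16  bbaaaaaaabbbbbabaaa$a  a
   17  bbabaaa$abbaaaaaaabbb  b
   18  bbbabaaa$abbaaaaaaabb  b
   19  bbbbabaaa$abbaaaaaaab  b
   20  bbbbbabaaa$abbaaaaaaa  a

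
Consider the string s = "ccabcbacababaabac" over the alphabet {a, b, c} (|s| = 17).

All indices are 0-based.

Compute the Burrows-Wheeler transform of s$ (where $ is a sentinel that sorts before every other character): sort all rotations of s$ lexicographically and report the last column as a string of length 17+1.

rank  rotation            last
    0  $ccabcbacababaabac  c
    1  aabac$ccabcbacabab  b
    2  abaabac$ccabcbacab  b
    3  ababaabac$ccabcbac  c
    4  abac$ccabcbacababa  a
    5  abcbacababaabac$cc  c
    6  ac$ccabcbacababaab  b
    7  acababaabac$ccabcb  b
    8  baabac$ccabcbacaba  a
    9  babaabac$ccabcbaca  a
   10  bac$ccabcbacababaa  a
   11  bacababaabac$ccabc  c
   12  bcbacababaabac$cca  a
   13  c$ccabcbacababaaba  a
   14  cababaabac$ccabcba  a
   15  cabcbacababaabac$c  c
   16  cbacababaabac$ccab  b
   17  ccabcbacababaabac$  $

cbbcacbbaaacaaacb$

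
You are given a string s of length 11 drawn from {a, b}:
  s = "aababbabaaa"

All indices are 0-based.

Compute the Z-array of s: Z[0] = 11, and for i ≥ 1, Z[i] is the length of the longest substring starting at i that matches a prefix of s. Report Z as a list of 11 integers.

[11, 1, 0, 1, 0, 0, 1, 0, 2, 2, 1]

Z[0]=11
i=1: outside box; Z[1]=1 extend→box=[1,2)
i=2: outside box; Z[2]=0
i=3: outside box; Z[3]=1 extend→box=[3,4)
i=4: outside box; Z[4]=0
i=5: outside box; Z[5]=0
i=6: outside box; Z[6]=1 extend→box=[6,7)
i=7: outside box; Z[7]=0
i=8: outside box; Z[8]=2 extend→box=[8,10)
i=9: min(r-i=1, Z[1]=1)=1; Z[9]=2 extend→box=[9,11)
i=10: min(r-i=1, Z[1]=1)=1; Z[10]=1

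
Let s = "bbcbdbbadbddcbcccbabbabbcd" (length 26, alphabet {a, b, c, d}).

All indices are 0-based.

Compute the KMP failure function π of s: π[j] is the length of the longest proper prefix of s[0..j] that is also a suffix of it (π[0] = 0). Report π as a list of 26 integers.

π[0] = 0
j=1 s[j]='b': π[1]=1 (border 'b')
j=2 s[j]='c': k: 1→0; π[2]=0 (border '')
j=3 s[j]='b': π[3]=1 (border 'b')
j=4 s[j]='d': k: 1→0; π[4]=0 (border '')
j=5 s[j]='b': π[5]=1 (border 'b')
j=6 s[j]='b': π[6]=2 (border 'bb')
j=7 s[j]='a': k: 2→1→0; π[7]=0 (border '')
j=8 s[j]='d': π[8]=0 (border '')
j=9 s[j]='b': π[9]=1 (border 'b')
j=10 s[j]='d': k: 1→0; π[10]=0 (border '')
j=11 s[j]='d': π[11]=0 (border '')
j=12 s[j]='c': π[12]=0 (border '')
j=13 s[j]='b': π[13]=1 (border 'b')
j=14 s[j]='c': k: 1→0; π[14]=0 (border '')
j=15 s[j]='c': π[15]=0 (border '')
j=16 s[j]='c': π[16]=0 (border '')
j=17 s[j]='b': π[17]=1 (border 'b')
j=18 s[j]='a': k: 1→0; π[18]=0 (border '')
j=19 s[j]='b': π[19]=1 (border 'b')
j=20 s[j]='b': π[20]=2 (border 'bb')
j=21 s[j]='a': k: 2→1→0; π[21]=0 (border '')
j=22 s[j]='b': π[22]=1 (border 'b')
j=23 s[j]='b': π[23]=2 (border 'bb')
j=24 s[j]='c': π[24]=3 (border 'bbc')
j=25 s[j]='d': k: 3→0; π[25]=0 (border '')

[0, 1, 0, 1, 0, 1, 2, 0, 0, 1, 0, 0, 0, 1, 0, 0, 0, 1, 0, 1, 2, 0, 1, 2, 3, 0]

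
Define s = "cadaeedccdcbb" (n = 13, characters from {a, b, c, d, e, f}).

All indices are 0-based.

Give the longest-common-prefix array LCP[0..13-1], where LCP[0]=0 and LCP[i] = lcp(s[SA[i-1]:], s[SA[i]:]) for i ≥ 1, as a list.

[0, 1, 0, 1, 0, 1, 1, 1, 0, 1, 2, 0, 1]

rank→(start, suffix):
  0 → (1, 'adaeedccdcbb')
  1 → (3, 'aeedccdcbb')
  2 → (12, 'b')
  3 → (11, 'bb')
  4 → (0, 'cadaeedccdcbb')
  5 → (10, 'cbb')
  6 → (7, 'ccdcbb')
  7 → (8, 'cdcbb')
  8 → (2, 'daeedccdcbb')
  9 → (9, 'dcbb')
  10 → (6, 'dccdcbb')
  11 → (5, 'edccdcbb')
  12 → (4, 'eedccdcbb')

SA = [1, 3, 12, 11, 0, 10, 7, 8, 2, 9, 6, 5, 4]
[i] adj suffixes → lcp
  [1] 1/3 → 1 ('a')
  [2] 3/12 → 0 ('')
  [3] 12/11 → 1 ('b')
  [4] 11/0 → 0 ('')
  [5] 0/10 → 1 ('c')
  [6] 10/7 → 1 ('c')
  [7] 7/8 → 1 ('c')
  [8] 8/2 → 0 ('')
  [9] 2/9 → 1 ('d')
  [10] 9/6 → 2 ('dc')
  [11] 6/5 → 0 ('')
  [12] 5/4 → 1 ('e')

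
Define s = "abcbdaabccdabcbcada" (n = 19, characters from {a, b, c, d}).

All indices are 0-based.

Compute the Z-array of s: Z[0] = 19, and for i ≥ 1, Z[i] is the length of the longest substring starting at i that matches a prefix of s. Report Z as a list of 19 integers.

Z[0]=19
i=1: fresh scan; Z[1]=0
i=2: fresh scan; Z[2]=0
i=3: fresh scan; Z[3]=0
i=4: fresh scan; Z[4]=0
i=5: fresh scan; Z[5]=1 grow→box=[5,6)
i=6: fresh scan; Z[6]=3 grow→box=[6,9)
i=7: min(r-i=2, Z[1]=0)=0; Z[7]=0
i=8: min(r-i=1, Z[2]=0)=0; Z[8]=0
i=9: fresh scan; Z[9]=0
i=10: fresh scan; Z[10]=0
i=11: fresh scan; Z[11]=4 grow→box=[11,15)
i=12: min(r-i=3, Z[1]=0)=0; Z[12]=0
i=13: min(r-i=2, Z[2]=0)=0; Z[13]=0
i=14: min(r-i=1, Z[3]=0)=0; Z[14]=0
i=15: fresh scan; Z[15]=0
i=16: fresh scan; Z[16]=1 grow→box=[16,17)
i=17: fresh scan; Z[17]=0
i=18: fresh scan; Z[18]=1 grow→box=[18,19)

[19, 0, 0, 0, 0, 1, 3, 0, 0, 0, 0, 4, 0, 0, 0, 0, 1, 0, 1]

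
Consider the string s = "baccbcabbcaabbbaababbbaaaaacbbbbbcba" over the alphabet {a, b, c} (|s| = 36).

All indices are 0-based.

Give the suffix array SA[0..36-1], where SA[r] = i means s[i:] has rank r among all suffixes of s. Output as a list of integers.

[35, 22, 23, 24, 15, 10, 25, 16, 18, 11, 6, 26, 1, 34, 21, 14, 17, 0, 20, 13, 19, 12, 28, 29, 30, 7, 31, 8, 4, 32, 9, 5, 33, 27, 3, 2]

sorted suffixes:
  #0 SA[0]=35  'a'
  #1 SA[1]=22  'aaaaacbbbbbcba'
  #2 SA[2]=23  'aaaacbbbbbcba'
  #3 SA[3]=24  'aaacbbbbbcba'
  #4 SA[4]=15  'aababbbaaaaacbbbbbcba'
  #5 SA[5]=10  'aabbbaababbbaaaaacbbbbbcba'
  #6 SA[6]=25  'aacbbbbbcba'
  #7 SA[7]=16  'ababbbaaaaacbbbbbcba'
  #8 SA[8]=18  'abbbaaaaacbbbbbcba'
  #9 SA[9]=11  'abbbaababbbaaaaacbbbbbcba'
  #10 SA[10]=6  'abbcaabbbaababbbaaaaacbbbbbcba'
  #11 SA[11]=26  'acbbbbbcba'
  #12 SA[12]=1  'accbcabbcaabbbaababbbaaaaacbbbbbcba'
  #13 SA[13]=34  'ba'
  #14 SA[14]=21  'baaaaacbbbbbcba'
  #15 SA[15]=14  'baababbbaaaaacbbbbbcba'
  #16 SA[16]=17  'babbbaaaaacbbbbbcba'
  #17 SA[17]=0  'baccbcabbcaabbbaababbbaaaaacbbbbbcba'
  #18 SA[18]=20  'bbaaaaacbbbbbcba'
  #19 SA[19]=13  'bbaababbbaaaaacbbbbbcba'
  #20 SA[20]=19  'bbbaaaaacbbbbbcba'
  #21 SA[21]=12  'bbbaababbbaaaaacbbbbbcba'
  #22 SA[22]=28  'bbbbbcba'
  #23 SA[23]=29  'bbbbcba'
  #24 SA[24]=30  'bbbcba'
  #25 SA[25]=7  'bbcaabbbaababbbaaaaacbbbbbcba'
  #26 SA[26]=31  'bbcba'
  #27 SA[27]=8  'bcaabbbaababbbaaaaacbbbbbcba'
  #28 SA[28]=4  'bcabbcaabbbaababbbaaaaacbbbbbcba'
  #29 SA[29]=32  'bcba'
  #30 SA[30]=9  'caabbbaababbbaaaaacbbbbbcba'
  #31 SA[31]=5  'cabbcaabbbaababbbaaaaacbbbbbcba'
  #32 SA[32]=33  'cba'
  #33 SA[33]=27  'cbbbbbcba'
  #34 SA[34]=3  'cbcabbcaabbbaababbbaaaaacbbbbbcba'
  #35 SA[35]=2  'ccbcabbcaabbbaababbbaaaaacbbbbbcba'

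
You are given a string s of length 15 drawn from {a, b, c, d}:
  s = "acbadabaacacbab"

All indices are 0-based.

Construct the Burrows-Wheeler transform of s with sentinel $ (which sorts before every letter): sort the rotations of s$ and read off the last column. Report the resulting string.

bbbdac$baaccaaaa

rank  rotation          last
    0  $acbadabaacacbab  b
    1  aacacbab$acbadab  b
    2  ab$acbadabaacacb  b
    3  abaacacbab$acbad  d
    4  acacbab$acbadaba  a
    5  acbab$acbadabaac  c
    6  acbadabaacacbab$  $
    7  adabaacacbab$acb  b
    8  b$acbadabaacacba  a
    9  baacacbab$acbada  a
   10  bab$acbadabaacac  c
   11  badabaacacbab$ac  c
   12  cacbab$acbadabaa  a
   13  cbab$acbadabaaca  a
   14  cbadabaacacbab$a  a
   15  dabaacacbab$acba  a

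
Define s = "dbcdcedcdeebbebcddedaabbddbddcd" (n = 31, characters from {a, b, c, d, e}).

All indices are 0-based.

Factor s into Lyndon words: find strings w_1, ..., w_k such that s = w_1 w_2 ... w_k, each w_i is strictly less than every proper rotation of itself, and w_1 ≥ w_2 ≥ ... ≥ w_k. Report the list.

emit factor 1: 'd' (i=0, period=1)
emit factor 2: 'bcdcedcdee' (i=1, period=10)
emit factor 3: 'bbebcdded' (i=11, period=9)
emit factor 4: 'aabbddbddcd' (i=20, period=11)

["d", "bcdcedcdee", "bbebcdded", "aabbddbddcd"]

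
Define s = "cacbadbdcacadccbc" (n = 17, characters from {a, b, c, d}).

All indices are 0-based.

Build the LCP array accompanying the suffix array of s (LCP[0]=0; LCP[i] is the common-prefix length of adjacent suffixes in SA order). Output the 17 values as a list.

rank→(start, suffix):
  0 → (9, 'acadccbc')
  1 → (1, 'acbadbdcacadccbc')
  2 → (4, 'adbdcacadccbc')
  3 → (11, 'adccbc')
  4 → (3, 'badbdcacadccbc')
  5 → (15, 'bc')
  6 → (6, 'bdcacadccbc')
  7 → (16, 'c')
  8 → (8, 'cacadccbc')
  9 → (0, 'cacbadbdcacadccbc')
  10 → (10, 'cadccbc')
  11 → (2, 'cbadbdcacadccbc')
  12 → (14, 'cbc')
  13 → (13, 'ccbc')
  14 → (5, 'dbdcacadccbc')
  15 → (7, 'dcacadccbc')
  16 → (12, 'dccbc')

SA = [9, 1, 4, 11, 3, 15, 6, 16, 8, 0, 10, 2, 14, 13, 5, 7, 12]
i: (SA[i-1],SA[i]) lcp shared
  1: (9,1) 2 'ac'
  2: (1,4) 1 'a'
  3: (4,11) 2 'ad'
  4: (11,3) 0 ''
  5: (3,15) 1 'b'
  6: (15,6) 1 'b'
  7: (6,16) 0 ''
  8: (16,8) 1 'c'
  9: (8,0) 3 'cac'
  10: (0,10) 2 'ca'
  11: (10,2) 1 'c'
  12: (2,14) 2 'cb'
  13: (14,13) 1 'c'
  14: (13,5) 0 ''
  15: (5,7) 1 'd'
  16: (7,12) 2 'dc'

[0, 2, 1, 2, 0, 1, 1, 0, 1, 3, 2, 1, 2, 1, 0, 1, 2]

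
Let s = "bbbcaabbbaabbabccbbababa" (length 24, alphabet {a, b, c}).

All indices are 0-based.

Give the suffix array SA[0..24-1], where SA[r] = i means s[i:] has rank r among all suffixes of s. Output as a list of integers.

rank | idx | suffix
   0 |  23 | a
   1 |   9 | aabbabccbbababa
   2 |   4 | aabbbaabbabccbbababa
   3 |  21 | aba
   4 |  19 | ababa
   5 |  10 | abbabccbbababa
   6 |   5 | abbbaabbabccbbababa
   7 |  13 | abccbbababa
   8 |  22 | ba
   9 |   8 | baabbabccbbababa
  10 |  20 | baba
  11 |  18 | bababa
  12 |  12 | babccbbababa
  13 |   7 | bbaabbabccbbababa
  14 |  17 | bbababa
  15 |  11 | bbabccbbababa
  16 |   6 | bbbaabbabccbbababa
  17 |   0 | bbbcaabbbaabbabccbbababa
  18 |   1 | bbcaabbbaabbabccbbababa
  19 |   2 | bcaabbbaabbabccbbababa
  20 |  14 | bccbbababa
  21 |   3 | caabbbaabbabccbbababa
  22 |  16 | cbbababa
  23 |  15 | ccbbababa

[23, 9, 4, 21, 19, 10, 5, 13, 22, 8, 20, 18, 12, 7, 17, 11, 6, 0, 1, 2, 14, 3, 16, 15]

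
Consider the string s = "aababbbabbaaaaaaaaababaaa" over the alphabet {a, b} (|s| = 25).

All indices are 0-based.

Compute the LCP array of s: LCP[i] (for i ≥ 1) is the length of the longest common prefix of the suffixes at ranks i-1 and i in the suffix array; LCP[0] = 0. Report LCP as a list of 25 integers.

rank | idx | suffix
   0 |  24 | a
   1 |  23 | aa
   2 |  22 | aaa
   3 |  10 | aaaaaaaaababaaa
   4 |  11 | aaaaaaaababaaa
   5 |  12 | aaaaaaababaaa
   6 |  13 | aaaaaababaaa
   7 |  14 | aaaaababaaa
   8 |  15 | aaaababaaa
   9 |  16 | aaababaaa
  10 |  17 | aababaaa
  11 |   0 | aababbbabbaaaaaaaaababaaa
  12 |  20 | abaaa
  13 |  18 | ababaaa
  14 |   1 | ababbbabbaaaaaaaaababaaa
  15 |   7 | abbaaaaaaaaababaaa
  16 |   3 | abbbabbaaaaaaaaababaaa
  17 |  21 | baaa
  18 |   9 | baaaaaaaaababaaa
  19 |  19 | babaaa
  20 |   6 | babbaaaaaaaaababaaa
  21 |   2 | babbbabbaaaaaaaaababaaa
  22 |   8 | bbaaaaaaaaababaaa
  23 |   5 | bbabbaaaaaaaaababaaa
  24 |   4 | bbbabbaaaaaaaaababaaa

SA = [24, 23, 22, 10, 11, 12, 13, 14, 15, 16, 17, 0, 20, 18, 1, 7, 3, 21, 9, 19, 6, 2, 8, 5, 4]
rank  pair      lcp
   1  s[24:],s[23:]  1  'a'
   2  s[23:],s[22:]  2  'aa'
   3  s[22:],s[10:]  3  'aaa'
   4  s[10:],s[11:]  8  'aaaaaaaa'
   5  s[11:],s[12:]  7  'aaaaaaa'
   6  s[12:],s[13:]  6  'aaaaaa'
   7  s[13:],s[14:]  5  'aaaaa'
   8  s[14:],s[15:]  4  'aaaa'
   9  s[15:],s[16:]  3  'aaa'
  10  s[16:],s[17:]  2  'aa'
  11  s[17:],s[0:]  5  'aabab'
  12  s[0:],s[20:]  1  'a'
  13  s[20:],s[18:]  3  'aba'
  14  s[18:],s[1:]  4  'abab'
  15  s[1:],s[7:]  2  'ab'
  16  s[7:],s[3:]  3  'abb'
  17  s[3:],s[21:]  0  ''
  18  s[21:],s[9:]  4  'baaa'
  19  s[9:],s[19:]  2  'ba'
  20  s[19:],s[6:]  3  'bab'
  21  s[6:],s[2:]  4  'babb'
  22  s[2:],s[8:]  1  'b'
  23  s[8:],s[5:]  3  'bba'
  24  s[5:],s[4:]  2  'bb'

[0, 1, 2, 3, 8, 7, 6, 5, 4, 3, 2, 5, 1, 3, 4, 2, 3, 0, 4, 2, 3, 4, 1, 3, 2]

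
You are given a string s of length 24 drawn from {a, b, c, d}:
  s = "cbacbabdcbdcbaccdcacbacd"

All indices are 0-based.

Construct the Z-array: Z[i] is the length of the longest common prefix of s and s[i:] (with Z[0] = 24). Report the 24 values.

Z[0]=24
i=1: fresh scan; Z[1]=0
i=2: fresh scan; Z[2]=0
i=3: fresh scan; Z[3]=3 extend→box=[3,6)
i=4: min(r-i=2, Z[1]=0)=0; Z[4]=0
i=5: min(r-i=1, Z[2]=0)=0; Z[5]=0
i=6: fresh scan; Z[6]=0
i=7: fresh scan; Z[7]=0
i=8: fresh scan; Z[8]=2 extend→box=[8,10)
i=9: min(r-i=1, Z[1]=0)=0; Z[9]=0
i=10: fresh scan; Z[10]=0
i=11: fresh scan; Z[11]=4 extend→box=[11,15)
i=12: min(r-i=3, Z[1]=0)=0; Z[12]=0
i=13: min(r-i=2, Z[2]=0)=0; Z[13]=0
i=14: min(r-i=1, Z[3]=3)=1; Z[14]=1
i=15: fresh scan; Z[15]=1 extend→box=[15,16)
i=16: fresh scan; Z[16]=0
i=17: fresh scan; Z[17]=1 extend→box=[17,18)
i=18: fresh scan; Z[18]=0
i=19: fresh scan; Z[19]=4 extend→box=[19,23)
i=20: min(r-i=3, Z[1]=0)=0; Z[20]=0
i=21: min(r-i=2, Z[2]=0)=0; Z[21]=0
i=22: min(r-i=1, Z[3]=3)=1; Z[22]=1
i=23: fresh scan; Z[23]=0

[24, 0, 0, 3, 0, 0, 0, 0, 2, 0, 0, 4, 0, 0, 1, 1, 0, 1, 0, 4, 0, 0, 1, 0]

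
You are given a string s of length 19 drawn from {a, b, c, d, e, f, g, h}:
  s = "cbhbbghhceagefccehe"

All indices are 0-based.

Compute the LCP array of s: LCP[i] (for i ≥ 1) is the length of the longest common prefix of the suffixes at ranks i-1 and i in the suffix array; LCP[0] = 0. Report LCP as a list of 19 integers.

[0, 0, 1, 1, 0, 1, 1, 2, 0, 1, 1, 1, 0, 0, 1, 0, 1, 1, 1]

rank | idx | suffix
   0 |  10 | agefccehe
   1 |   3 | bbghhceagefccehe
   2 |   4 | bghhceagefccehe
   3 |   1 | bhbbghhceagefccehe
   4 |   0 | cbhbbghhceagefccehe
   5 |  14 | ccehe
   6 |   8 | ceagefccehe
   7 |  15 | cehe
   8 |  18 | e
   9 |   9 | eagefccehe
  10 |  12 | efccehe
  11 |  16 | ehe
  12 |  13 | fccehe
  13 |  11 | gefccehe
  14 |   5 | ghhceagefccehe
  15 |   2 | hbbghhceagefccehe
  16 |   7 | hceagefccehe
  17 |  17 | he
  18 |   6 | hhceagefccehe

SA = [10, 3, 4, 1, 0, 14, 8, 15, 18, 9, 12, 16, 13, 11, 5, 2, 7, 17, 6]
rank  pair      lcp
   1  s[10:],s[3:]  0  ''
   2  s[3:],s[4:]  1  'b'
   3  s[4:],s[1:]  1  'b'
   4  s[1:],s[0:]  0  ''
   5  s[0:],s[14:]  1  'c'
   6  s[14:],s[8:]  1  'c'
   7  s[8:],s[15:]  2  'ce'
   8  s[15:],s[18:]  0  ''
   9  s[18:],s[9:]  1  'e'
  10  s[9:],s[12:]  1  'e'
  11  s[12:],s[16:]  1  'e'
  12  s[16:],s[13:]  0  ''
  13  s[13:],s[11:]  0  ''
  14  s[11:],s[5:]  1  'g'
  15  s[5:],s[2:]  0  ''
  16  s[2:],s[7:]  1  'h'
  17  s[7:],s[17:]  1  'h'
  18  s[17:],s[6:]  1  'h'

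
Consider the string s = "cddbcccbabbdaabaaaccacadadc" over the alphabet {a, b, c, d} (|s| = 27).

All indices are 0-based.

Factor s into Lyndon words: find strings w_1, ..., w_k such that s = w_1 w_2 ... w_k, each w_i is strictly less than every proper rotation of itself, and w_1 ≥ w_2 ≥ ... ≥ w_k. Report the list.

emit factor 1: 'cdd' (i=0, period=3)
emit factor 2: 'bccc' (i=3, period=4)
emit factor 3: 'b' (i=7, period=1)
emit factor 4: 'abbd' (i=8, period=4)
emit factor 5: 'aab' (i=12, period=3)
emit factor 6: 'aaaccacadadc' (i=15, period=12)

["cdd", "bccc", "b", "abbd", "aab", "aaaccacadadc"]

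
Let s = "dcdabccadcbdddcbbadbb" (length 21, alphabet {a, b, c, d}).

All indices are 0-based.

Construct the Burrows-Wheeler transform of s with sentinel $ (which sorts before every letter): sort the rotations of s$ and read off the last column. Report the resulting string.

rank  rotation                last
    0  $dcdabccadcbdddcbbadbb  b
    1  abccadcbdddcbbadbb$dcd  d
    2  adbb$dcdabccadcbdddcbb  b
    3  adcbdddcbbadbb$dcdabcc  c
    4  b$dcdabccadcbdddcbbadb  b
    5  badbb$dcdabccadcbdddcb  b
    6  bb$dcdabccadcbdddcbbad  d
    7  bbadbb$dcdabccadcbdddc  c
    8  bccadcbdddcbbadbb$dcda  a
    9  bdddcbbadbb$dcdabccadc  c
   10  cadcbdddcbbadbb$dcdabc  c
   11  cbbadbb$dcdabccadcbddd  d
   12  cbdddcbbadbb$dcdabccad  d
   13  ccadcbdddcbbadbb$dcdab  b
   14  cdabccadcbdddcbbadbb$d  d
   15  dabccadcbdddcbbadbb$dc  c
   16  dbb$dcdabccadcbdddcbba  a
   17  dcbbadbb$dcdabccadcbdd  d
   18  dcbdddcbbadbb$dcdabcca  a
   19  dcdabccadcbdddcbbadbb$  $
   20  ddcbbadbb$dcdabccadcbd  d
   21  dddcbbadbb$dcdabccadcb  b

bdbcbbdcaccddbdcada$db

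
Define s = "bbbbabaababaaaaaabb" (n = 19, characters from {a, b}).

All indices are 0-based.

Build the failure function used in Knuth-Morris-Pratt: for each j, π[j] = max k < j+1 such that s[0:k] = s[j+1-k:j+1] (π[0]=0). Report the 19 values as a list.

π[0] = 0
j=1 s[j]='b': π[1]=1 (border 'b')
j=2 s[j]='b': π[2]=2 (border 'bb')
j=3 s[j]='b': π[3]=3 (border 'bbb')
j=4 s[j]='a': k: 3→2→1→0; π[4]=0 (border '')
j=5 s[j]='b': π[5]=1 (border 'b')
j=6 s[j]='a': k: 1→0; π[6]=0 (border '')
j=7 s[j]='a': π[7]=0 (border '')
j=8 s[j]='b': π[8]=1 (border 'b')
j=9 s[j]='a': k: 1→0; π[9]=0 (border '')
j=10 s[j]='b': π[10]=1 (border 'b')
j=11 s[j]='a': k: 1→0; π[11]=0 (border '')
j=12 s[j]='a': π[12]=0 (border '')
j=13 s[j]='a': π[13]=0 (border '')
j=14 s[j]='a': π[14]=0 (border '')
j=15 s[j]='a': π[15]=0 (border '')
j=16 s[j]='a': π[16]=0 (border '')
j=17 s[j]='b': π[17]=1 (border 'b')
j=18 s[j]='b': π[18]=2 (border 'bb')

[0, 1, 2, 3, 0, 1, 0, 0, 1, 0, 1, 0, 0, 0, 0, 0, 0, 1, 2]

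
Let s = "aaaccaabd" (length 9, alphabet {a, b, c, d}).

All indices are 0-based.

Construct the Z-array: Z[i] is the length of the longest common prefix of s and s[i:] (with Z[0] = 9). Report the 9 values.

Z[0]=9
i=1: i≥r, start 0; Z[1]=2 scan→box=[1,3)
i=2: min(r-i=1, Z[1]=2)=1; Z[2]=1
i=3: i≥r, start 0; Z[3]=0
i=4: i≥r, start 0; Z[4]=0
i=5: i≥r, start 0; Z[5]=2 scan→box=[5,7)
i=6: min(r-i=1, Z[1]=2)=1; Z[6]=1
i=7: i≥r, start 0; Z[7]=0
i=8: i≥r, start 0; Z[8]=0

[9, 2, 1, 0, 0, 2, 1, 0, 0]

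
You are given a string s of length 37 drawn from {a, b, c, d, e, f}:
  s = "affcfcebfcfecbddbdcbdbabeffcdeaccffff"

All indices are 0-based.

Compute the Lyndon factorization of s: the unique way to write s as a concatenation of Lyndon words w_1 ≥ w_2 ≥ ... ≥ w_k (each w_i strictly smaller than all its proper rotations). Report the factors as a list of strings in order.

emit factor 1: 'affcfcebfcfecbddbdcbdb' (i=0, period=22)
emit factor 2: 'abeffcdeaccffff' (i=22, period=15)

["affcfcebfcfecbddbdcbdb", "abeffcdeaccffff"]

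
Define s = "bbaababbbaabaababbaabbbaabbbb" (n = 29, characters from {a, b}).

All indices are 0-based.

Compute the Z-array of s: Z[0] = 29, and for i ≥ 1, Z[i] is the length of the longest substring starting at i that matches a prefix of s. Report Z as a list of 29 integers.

Z[0]=29
i=1: outside box; Z[1]=1 grow→box=[1,2)
i=2: outside box; Z[2]=0
i=3: outside box; Z[3]=0
i=4: outside box; Z[4]=1 grow→box=[4,5)
i=5: outside box; Z[5]=0
i=6: outside box; Z[6]=2 grow→box=[6,8)
i=7: min(r-i=1, Z[1]=1)=1; Z[7]=6 grow→box=[7,13)
i=8: min(r-i=5, Z[1]=1)=1; Z[8]=1
i=9: min(r-i=4, Z[2]=0)=0; Z[9]=0
i=10: min(r-i=3, Z[3]=0)=0; Z[10]=0
i=11: min(r-i=2, Z[4]=1)=1; Z[11]=1
i=12: min(r-i=1, Z[5]=0)=0; Z[12]=0
i=13: outside box; Z[13]=0
i=14: outside box; Z[14]=1 grow→box=[14,15)
i=15: outside box; Z[15]=0
i=16: outside box; Z[16]=5 grow→box=[16,21)
i=17: min(r-i=4, Z[1]=1)=1; Z[17]=1
i=18: min(r-i=3, Z[2]=0)=0; Z[18]=0
i=19: min(r-i=2, Z[3]=0)=0; Z[19]=0
i=20: min(r-i=1, Z[4]=1)=1; Z[20]=2 grow→box=[20,22)
i=21: min(r-i=1, Z[1]=1)=1; Z[21]=5 grow→box=[21,26)
i=22: min(r-i=4, Z[1]=1)=1; Z[22]=1
i=23: min(r-i=3, Z[2]=0)=0; Z[23]=0
i=24: min(r-i=2, Z[3]=0)=0; Z[24]=0
i=25: min(r-i=1, Z[4]=1)=1; Z[25]=2 grow→box=[25,27)
i=26: min(r-i=1, Z[1]=1)=1; Z[26]=2 grow→box=[26,28)
i=27: min(r-i=1, Z[1]=1)=1; Z[27]=2 grow→box=[27,29)
i=28: min(r-i=1, Z[1]=1)=1; Z[28]=1

[29, 1, 0, 0, 1, 0, 2, 6, 1, 0, 0, 1, 0, 0, 1, 0, 5, 1, 0, 0, 2, 5, 1, 0, 0, 2, 2, 2, 1]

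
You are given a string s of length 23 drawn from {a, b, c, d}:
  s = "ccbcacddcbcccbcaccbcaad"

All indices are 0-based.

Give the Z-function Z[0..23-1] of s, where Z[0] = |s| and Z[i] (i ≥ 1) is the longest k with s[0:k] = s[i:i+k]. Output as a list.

[23, 1, 0, 1, 0, 1, 0, 0, 1, 0, 2, 6, 1, 0, 1, 0, 5, 1, 0, 1, 0, 0, 0]

Z[0]=23
i=1: fresh scan; Z[1]=1 extend→box=[1,2)
i=2: fresh scan; Z[2]=0
i=3: fresh scan; Z[3]=1 extend→box=[3,4)
i=4: fresh scan; Z[4]=0
i=5: fresh scan; Z[5]=1 extend→box=[5,6)
i=6: fresh scan; Z[6]=0
i=7: fresh scan; Z[7]=0
i=8: fresh scan; Z[8]=1 extend→box=[8,9)
i=9: fresh scan; Z[9]=0
i=10: fresh scan; Z[10]=2 extend→box=[10,12)
i=11: min(r-i=1, Z[1]=1)=1; Z[11]=6 extend→box=[11,17)
i=12: min(r-i=5, Z[1]=1)=1; Z[12]=1
i=13: min(r-i=4, Z[2]=0)=0; Z[13]=0
i=14: min(r-i=3, Z[3]=1)=1; Z[14]=1
i=15: min(r-i=2, Z[4]=0)=0; Z[15]=0
i=16: min(r-i=1, Z[5]=1)=1; Z[16]=5 extend→box=[16,21)
i=17: min(r-i=4, Z[1]=1)=1; Z[17]=1
i=18: min(r-i=3, Z[2]=0)=0; Z[18]=0
i=19: min(r-i=2, Z[3]=1)=1; Z[19]=1
i=20: min(r-i=1, Z[4]=0)=0; Z[20]=0
i=21: fresh scan; Z[21]=0
i=22: fresh scan; Z[22]=0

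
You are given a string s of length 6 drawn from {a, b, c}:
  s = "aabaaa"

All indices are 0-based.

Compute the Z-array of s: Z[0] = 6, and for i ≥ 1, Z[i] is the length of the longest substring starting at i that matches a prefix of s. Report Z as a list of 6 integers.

[6, 1, 0, 2, 2, 1]

Z[0]=6
i=1: i≥r, start 0; Z[1]=1 grow→box=[1,2)
i=2: i≥r, start 0; Z[2]=0
i=3: i≥r, start 0; Z[3]=2 grow→box=[3,5)
i=4: min(r-i=1, Z[1]=1)=1; Z[4]=2 grow→box=[4,6)
i=5: min(r-i=1, Z[1]=1)=1; Z[5]=1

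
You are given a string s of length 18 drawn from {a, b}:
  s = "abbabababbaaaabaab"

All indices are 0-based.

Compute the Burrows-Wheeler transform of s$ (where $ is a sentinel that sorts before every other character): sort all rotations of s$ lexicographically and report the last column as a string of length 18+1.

rank  rotation             last
    0  $abbabababbaaaabaab  b
    1  aaaabaab$abbabababb  b
    2  aaabaab$abbabababba  a
    3  aab$abbabababbaaaab  b
    4  aabaab$abbabababbaa  a
    5  ab$abbabababbaaaaba  a
    6  abaab$abbabababbaaa  a
    7  abababbaaaabaab$abb  b
    8  ababbaaaabaab$abbab  b
    9  abbaaaabaab$abbabab  b
   10  abbabababbaaaabaab$  $
   11  b$abbabababbaaaabaa  a
   12  baaaabaab$abbababab  b
   13  baab$abbabababbaaaa  a
   14  babababbaaaabaab$ab  b
   15  bababbaaaabaab$abba  a
   16  babbaaaabaab$abbaba  a
   17  bbaaaabaab$abbababa  a
   18  bbabababbaaaabaab$a  a

bbabaaabbb$ababaaaa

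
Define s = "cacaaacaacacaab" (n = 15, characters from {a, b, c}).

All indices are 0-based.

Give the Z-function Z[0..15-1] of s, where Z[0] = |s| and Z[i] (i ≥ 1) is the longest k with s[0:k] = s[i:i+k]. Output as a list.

[15, 0, 2, 0, 0, 0, 2, 0, 0, 5, 0, 2, 0, 0, 0]

Z[0]=15
i=1: outside box; Z[1]=0
i=2: outside box; Z[2]=2 scan→box=[2,4)
i=3: min(r-i=1, Z[1]=0)=0; Z[3]=0
i=4: outside box; Z[4]=0
i=5: outside box; Z[5]=0
i=6: outside box; Z[6]=2 scan→box=[6,8)
i=7: min(r-i=1, Z[1]=0)=0; Z[7]=0
i=8: outside box; Z[8]=0
i=9: outside box; Z[9]=5 scan→box=[9,14)
i=10: min(r-i=4, Z[1]=0)=0; Z[10]=0
i=11: min(r-i=3, Z[2]=2)=2; Z[11]=2
i=12: min(r-i=2, Z[3]=0)=0; Z[12]=0
i=13: min(r-i=1, Z[4]=0)=0; Z[13]=0
i=14: outside box; Z[14]=0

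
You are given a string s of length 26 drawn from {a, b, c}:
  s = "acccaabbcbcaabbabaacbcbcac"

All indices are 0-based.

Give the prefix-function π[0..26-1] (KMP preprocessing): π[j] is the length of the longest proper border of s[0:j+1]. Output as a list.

[0, 0, 0, 0, 1, 1, 0, 0, 0, 0, 0, 1, 1, 0, 0, 1, 0, 1, 1, 2, 0, 0, 0, 0, 1, 2]

π[0] = 0
j=1 s[j]='c': π[1]=0 (border '')
j=2 s[j]='c': π[2]=0 (border '')
j=3 s[j]='c': π[3]=0 (border '')
j=4 s[j]='a': π[4]=1 (border 'a')
j=5 s[j]='a': k: 1→0; π[5]=1 (border 'a')
j=6 s[j]='b': k: 1→0; π[6]=0 (border '')
j=7 s[j]='b': π[7]=0 (border '')
j=8 s[j]='c': π[8]=0 (border '')
j=9 s[j]='b': π[9]=0 (border '')
j=10 s[j]='c': π[10]=0 (border '')
j=11 s[j]='a': π[11]=1 (border 'a')
j=12 s[j]='a': k: 1→0; π[12]=1 (border 'a')
j=13 s[j]='b': k: 1→0; π[13]=0 (border '')
j=14 s[j]='b': π[14]=0 (border '')
j=15 s[j]='a': π[15]=1 (border 'a')
j=16 s[j]='b': k: 1→0; π[16]=0 (border '')
j=17 s[j]='a': π[17]=1 (border 'a')
j=18 s[j]='a': k: 1→0; π[18]=1 (border 'a')
j=19 s[j]='c': π[19]=2 (border 'ac')
j=20 s[j]='b': k: 2→0; π[20]=0 (border '')
j=21 s[j]='c': π[21]=0 (border '')
j=22 s[j]='b': π[22]=0 (border '')
j=23 s[j]='c': π[23]=0 (border '')
j=24 s[j]='a': π[24]=1 (border 'a')
j=25 s[j]='c': π[25]=2 (border 'ac')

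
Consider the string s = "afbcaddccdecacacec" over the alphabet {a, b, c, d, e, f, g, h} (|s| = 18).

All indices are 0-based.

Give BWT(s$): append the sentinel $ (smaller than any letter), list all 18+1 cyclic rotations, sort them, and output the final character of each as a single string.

rank  rotation             last
    0  $afbcaddccdecacacec  c
    1  acacec$afbcaddccdec  c
    2  acec$afbcaddccdecac  c
    3  addccdecacacec$afbc  c
    4  afbcaddccdecacacec$  $
    5  bcaddccdecacacec$af  f
    6  c$afbcaddccdecacace  e
    7  cacacec$afbcaddccde  e
    8  cacec$afbcaddccdeca  a
    9  caddccdecacacec$afb  b
   10  ccdecacacec$afbcadd  d
   11  cdecacacec$afbcaddc  c
   12  cec$afbcaddccdecaca  a
   13  dccdecacacec$afbcad  d
   14  ddccdecacacec$afbca  a
   15  decacacec$afbcaddcc  c
   16  ec$afbcaddccdecacac  c
   17  ecacacec$afbcaddccd  d
   18  fbcaddccdecacacec$a  a

cccc$feeabdcadaccda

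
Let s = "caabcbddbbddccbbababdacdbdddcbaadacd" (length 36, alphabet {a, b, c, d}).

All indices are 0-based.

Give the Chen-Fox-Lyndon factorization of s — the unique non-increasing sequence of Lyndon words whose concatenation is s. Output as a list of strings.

["c", "aabcbddbbddccbbababdacdbdddcbaadacd"]

emit factor 1: 'c' (i=0, period=1)
emit factor 2: 'aabcbddbbddccbbababdacdbdddcbaadacd' (i=1, period=35)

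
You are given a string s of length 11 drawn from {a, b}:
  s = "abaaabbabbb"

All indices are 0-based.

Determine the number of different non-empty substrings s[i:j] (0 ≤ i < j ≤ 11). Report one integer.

50

sorted suffixes:
  #0 SA[0]=2  'aaabbabbb'
  #1 SA[1]=3  'aabbabbb'
  #2 SA[2]=0  'abaaabbabbb'
  #3 SA[3]=4  'abbabbb'
  #4 SA[4]=7  'abbb'
  #5 SA[5]=10  'b'
  #6 SA[6]=1  'baaabbabbb'
  #7 SA[7]=6  'babbb'
  #8 SA[8]=9  'bb'
  #9 SA[9]=5  'bbabbb'
  #10 SA[10]=8  'bbb'

SA = [2, 3, 0, 4, 7, 10, 1, 6, 9, 5, 8]
[i] adj suffixes → lcp
  [1] 2/3 → 2 ('aa')
  [2] 3/0 → 1 ('a')
  [3] 0/4 → 2 ('ab')
  [4] 4/7 → 3 ('abb')
  [5] 7/10 → 0 ('')
  [6] 10/1 → 1 ('b')
  [7] 1/6 → 2 ('ba')
  [8] 6/9 → 1 ('b')
  [9] 9/5 → 2 ('bb')
  [10] 5/8 → 2 ('bb')

n(n+1)/2 = 11·12/2 = 66
Σ LCP = 0 + 2 + 1 + 2 + 3 + 0 + 1 + 2 + 1 + 2 + 2 = 16
distinct = 66 − 16 = 50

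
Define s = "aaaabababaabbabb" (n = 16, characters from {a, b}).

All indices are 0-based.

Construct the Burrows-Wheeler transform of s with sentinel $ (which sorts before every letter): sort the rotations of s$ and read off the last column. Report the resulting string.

b$aabbbababaaabaa

rank  rotation           last
    0  $aaaabababaabbabb  b
    1  aaaabababaabbabb$  $
    2  aaabababaabbabb$a  a
    3  aabababaabbabb$aa  a
    4  aabbabb$aaaababab  b
    5  abaabbabb$aaaabab  b
    6  ababaabbabb$aaaab  b
    7  abababaabbabb$aaa  a
    8  abb$aaaabababaabb  b
    9  abbabb$aaaabababa  a
   10  b$aaaabababaabbab  b
   11  baabbabb$aaaababa  a
   12  babaabbabb$aaaaba  a
   13  bababaabbabb$aaaa  a
   14  babb$aaaabababaab  b
   15  bb$aaaabababaabba  a
   16  bbabb$aaaabababaa  a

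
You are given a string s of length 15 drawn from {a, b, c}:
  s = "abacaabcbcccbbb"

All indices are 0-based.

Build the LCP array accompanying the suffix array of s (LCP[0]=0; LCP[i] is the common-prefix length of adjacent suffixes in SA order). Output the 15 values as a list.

sorted suffixes:
  #0 SA[0]=4  'aabcbcccbbb'
  #1 SA[1]=0  'abacaabcbcccbbb'
  #2 SA[2]=5  'abcbcccbbb'
  #3 SA[3]=2  'acaabcbcccbbb'
  #4 SA[4]=14  'b'
  #5 SA[5]=1  'bacaabcbcccbbb'
  #6 SA[6]=13  'bb'
  #7 SA[7]=12  'bbb'
  #8 SA[8]=6  'bcbcccbbb'
  #9 SA[9]=8  'bcccbbb'
  #10 SA[10]=3  'caabcbcccbbb'
  #11 SA[11]=11  'cbbb'
  #12 SA[12]=7  'cbcccbbb'
  #13 SA[13]=10  'ccbbb'
  #14 SA[14]=9  'cccbbb'

SA = [4, 0, 5, 2, 14, 1, 13, 12, 6, 8, 3, 11, 7, 10, 9]
i: (SA[i-1],SA[i]) lcp shared
  1: (4,0) 1 'a'
  2: (0,5) 2 'ab'
  3: (5,2) 1 'a'
  4: (2,14) 0 ''
  5: (14,1) 1 'b'
  6: (1,13) 1 'b'
  7: (13,12) 2 'bb'
  8: (12,6) 1 'b'
  9: (6,8) 2 'bc'
  10: (8,3) 0 ''
  11: (3,11) 1 'c'
  12: (11,7) 2 'cb'
  13: (7,10) 1 'c'
  14: (10,9) 2 'cc'

[0, 1, 2, 1, 0, 1, 1, 2, 1, 2, 0, 1, 2, 1, 2]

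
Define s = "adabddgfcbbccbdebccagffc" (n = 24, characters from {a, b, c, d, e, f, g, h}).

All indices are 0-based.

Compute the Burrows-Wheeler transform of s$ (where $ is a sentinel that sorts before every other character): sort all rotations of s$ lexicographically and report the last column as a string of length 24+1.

cd$ccebacfcfcbbabbddfggda

rank  rotation                   last
    0  $adabddgfcbbccbdebccagffc  c
    1  abddgfcbbccbdebccagffc$ad  d
    2  adabddgfcbbccbdebccagffc$  $
    3  agffc$adabddgfcbbccbdebcc  c
    4  bbccbdebccagffc$adabddgfc  c
    5  bccagffc$adabddgfcbbccbde  e
    6  bccbdebccagffc$adabddgfcb  b
    7  bddgfcbbccbdebccagffc$ada  a
    8  bdebccagffc$adabddgfcbbcc  c
    9  c$adabddgfcbbccbdebccagff  f
   10  cagffc$adabddgfcbbccbdebc  c
   11  cbbccbdebccagffc$adabddgf  f
   12  cbdebccagffc$adabddgfcbbc  c
   13  ccagffc$adabddgfcbbccbdeb  b
   14  ccbdebccagffc$adabddgfcbb  b
   15  dabddgfcbbccbdebccagffc$a  a
   16  ddgfcbbccbdebccagffc$adab  b
   17  debccagffc$adabddgfcbbccb  b
   18  dgfcbbccbdebccagffc$adabd  d
   19  ebccagffc$adabddgfcbbccbd  d
   20  fc$adabddgfcbbccbdebccagf  f
   21  fcbbccbdebccagffc$adabddg  g
   22  ffc$adabddgfcbbccbdebccag  g
   23  gfcbbccbdebccagffc$adabdd  d
   24  gffc$adabddgfcbbccbdebcca  a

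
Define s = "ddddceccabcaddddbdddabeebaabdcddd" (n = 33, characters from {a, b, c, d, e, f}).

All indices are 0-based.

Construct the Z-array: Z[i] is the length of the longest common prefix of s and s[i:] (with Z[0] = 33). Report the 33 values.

[33, 3, 2, 1, 0, 0, 0, 0, 0, 0, 0, 0, 4, 3, 2, 1, 0, 3, 2, 1, 0, 0, 0, 0, 0, 0, 0, 0, 1, 0, 3, 2, 1]

Z[0]=33
i=1: outside box; Z[1]=3 grow→box=[1,4)
i=2: min(r-i=2, Z[1]=3)=2; Z[2]=2
i=3: min(r-i=1, Z[2]=2)=1; Z[3]=1
i=4: outside box; Z[4]=0
i=5: outside box; Z[5]=0
i=6: outside box; Z[6]=0
i=7: outside box; Z[7]=0
i=8: outside box; Z[8]=0
i=9: outside box; Z[9]=0
i=10: outside box; Z[10]=0
i=11: outside box; Z[11]=0
i=12: outside box; Z[12]=4 grow→box=[12,16)
i=13: min(r-i=3, Z[1]=3)=3; Z[13]=3
i=14: min(r-i=2, Z[2]=2)=2; Z[14]=2
i=15: min(r-i=1, Z[3]=1)=1; Z[15]=1
i=16: outside box; Z[16]=0
i=17: outside box; Z[17]=3 grow→box=[17,20)
i=18: min(r-i=2, Z[1]=3)=2; Z[18]=2
i=19: min(r-i=1, Z[2]=2)=1; Z[19]=1
i=20: outside box; Z[20]=0
i=21: outside box; Z[21]=0
i=22: outside box; Z[22]=0
i=23: outside box; Z[23]=0
i=24: outside box; Z[24]=0
i=25: outside box; Z[25]=0
i=26: outside box; Z[26]=0
i=27: outside box; Z[27]=0
i=28: outside box; Z[28]=1 grow→box=[28,29)
i=29: outside box; Z[29]=0
i=30: outside box; Z[30]=3 grow→box=[30,33)
i=31: min(r-i=2, Z[1]=3)=2; Z[31]=2
i=32: min(r-i=1, Z[2]=2)=1; Z[32]=1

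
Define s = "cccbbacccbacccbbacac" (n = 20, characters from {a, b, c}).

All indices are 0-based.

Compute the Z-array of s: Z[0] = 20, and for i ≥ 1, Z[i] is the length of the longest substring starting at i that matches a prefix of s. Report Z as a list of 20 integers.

Z[0]=20
i=1: outside box; Z[1]=2 extend→box=[1,3)
i=2: min(r-i=1, Z[1]=2)=1; Z[2]=1
i=3: outside box; Z[3]=0
i=4: outside box; Z[4]=0
i=5: outside box; Z[5]=0
i=6: outside box; Z[6]=4 extend→box=[6,10)
i=7: min(r-i=3, Z[1]=2)=2; Z[7]=2
i=8: min(r-i=2, Z[2]=1)=1; Z[8]=1
i=9: min(r-i=1, Z[3]=0)=0; Z[9]=0
i=10: outside box; Z[10]=0
i=11: outside box; Z[11]=7 extend→box=[11,18)
i=12: min(r-i=6, Z[1]=2)=2; Z[12]=2
i=13: min(r-i=5, Z[2]=1)=1; Z[13]=1
i=14: min(r-i=4, Z[3]=0)=0; Z[14]=0
i=15: min(r-i=3, Z[4]=0)=0; Z[15]=0
i=16: min(r-i=2, Z[5]=0)=0; Z[16]=0
i=17: min(r-i=1, Z[6]=4)=1; Z[17]=1
i=18: outside box; Z[18]=0
i=19: outside box; Z[19]=1 extend→box=[19,20)

[20, 2, 1, 0, 0, 0, 4, 2, 1, 0, 0, 7, 2, 1, 0, 0, 0, 1, 0, 1]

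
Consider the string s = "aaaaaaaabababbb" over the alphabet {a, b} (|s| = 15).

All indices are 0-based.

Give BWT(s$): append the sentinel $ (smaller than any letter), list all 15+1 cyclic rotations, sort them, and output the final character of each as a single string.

rank  rotation          last
    0  $aaaaaaaabababbb  b
    1  aaaaaaaabababbb$  $
    2  aaaaaaabababbb$a  a
    3  aaaaaabababbb$aa  a
    4  aaaaabababbb$aaa  a
    5  aaaabababbb$aaaa  a
    6  aaabababbb$aaaaa  a
    7  aabababbb$aaaaaa  a
    8  abababbb$aaaaaaa  a
    9  ababbb$aaaaaaaab  b
   10  abbb$aaaaaaaabab  b
   11  b$aaaaaaaabababb  b
   12  bababbb$aaaaaaaa  a
   13  babbb$aaaaaaaaba  a
   14  bb$aaaaaaaababab  b
   15  bbb$aaaaaaaababa  a

b$aaaaaaabbbaaba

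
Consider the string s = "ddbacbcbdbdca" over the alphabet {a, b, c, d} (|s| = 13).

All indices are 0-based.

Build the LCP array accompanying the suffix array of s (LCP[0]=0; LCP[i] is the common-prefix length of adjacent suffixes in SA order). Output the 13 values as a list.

[0, 1, 0, 1, 1, 2, 0, 1, 2, 0, 2, 1, 1]

sorted suffixes:
  #0 SA[0]=12  'a'
  #1 SA[1]=3  'acbcbdbdca'
  #2 SA[2]=2  'bacbcbdbdca'
  #3 SA[3]=5  'bcbdbdca'
  #4 SA[4]=7  'bdbdca'
  #5 SA[5]=9  'bdca'
  #6 SA[6]=11  'ca'
  #7 SA[7]=4  'cbcbdbdca'
  #8 SA[8]=6  'cbdbdca'
  #9 SA[9]=1  'dbacbcbdbdca'
  #10 SA[10]=8  'dbdca'
  #11 SA[11]=10  'dca'
  #12 SA[12]=0  'ddbacbcbdbdca'

SA = [12, 3, 2, 5, 7, 9, 11, 4, 6, 1, 8, 10, 0]
i: (SA[i-1],SA[i]) lcp shared
  1: (12,3) 1 'a'
  2: (3,2) 0 ''
  3: (2,5) 1 'b'
  4: (5,7) 1 'b'
  5: (7,9) 2 'bd'
  6: (9,11) 0 ''
  7: (11,4) 1 'c'
  8: (4,6) 2 'cb'
  9: (6,1) 0 ''
  10: (1,8) 2 'db'
  11: (8,10) 1 'd'
  12: (10,0) 1 'd'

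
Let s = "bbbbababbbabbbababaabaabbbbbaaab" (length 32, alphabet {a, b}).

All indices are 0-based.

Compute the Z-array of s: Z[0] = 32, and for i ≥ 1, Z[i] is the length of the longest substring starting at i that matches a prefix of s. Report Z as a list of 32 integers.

[32, 3, 2, 1, 0, 1, 0, 3, 2, 1, 0, 3, 2, 1, 0, 1, 0, 1, 0, 0, 1, 0, 0, 4, 5, 3, 2, 1, 0, 0, 0, 1]

Z[0]=32
i=1: outside box; Z[1]=3 scan→box=[1,4)
i=2: min(r-i=2, Z[1]=3)=2; Z[2]=2
i=3: min(r-i=1, Z[2]=2)=1; Z[3]=1
i=4: outside box; Z[4]=0
i=5: outside box; Z[5]=1 scan→box=[5,6)
i=6: outside box; Z[6]=0
i=7: outside box; Z[7]=3 scan→box=[7,10)
i=8: min(r-i=2, Z[1]=3)=2; Z[8]=2
i=9: min(r-i=1, Z[2]=2)=1; Z[9]=1
i=10: outside box; Z[10]=0
i=11: outside box; Z[11]=3 scan→box=[11,14)
i=12: min(r-i=2, Z[1]=3)=2; Z[12]=2
i=13: min(r-i=1, Z[2]=2)=1; Z[13]=1
i=14: outside box; Z[14]=0
i=15: outside box; Z[15]=1 scan→box=[15,16)
i=16: outside box; Z[16]=0
i=17: outside box; Z[17]=1 scan→box=[17,18)
i=18: outside box; Z[18]=0
i=19: outside box; Z[19]=0
i=20: outside box; Z[20]=1 scan→box=[20,21)
i=21: outside box; Z[21]=0
i=22: outside box; Z[22]=0
i=23: outside box; Z[23]=4 scan→box=[23,27)
i=24: min(r-i=3, Z[1]=3)=3; Z[24]=5 scan→box=[24,29)
i=25: min(r-i=4, Z[1]=3)=3; Z[25]=3
i=26: min(r-i=3, Z[2]=2)=2; Z[26]=2
i=27: min(r-i=2, Z[3]=1)=1; Z[27]=1
i=28: min(r-i=1, Z[4]=0)=0; Z[28]=0
i=29: outside box; Z[29]=0
i=30: outside box; Z[30]=0
i=31: outside box; Z[31]=1 scan→box=[31,32)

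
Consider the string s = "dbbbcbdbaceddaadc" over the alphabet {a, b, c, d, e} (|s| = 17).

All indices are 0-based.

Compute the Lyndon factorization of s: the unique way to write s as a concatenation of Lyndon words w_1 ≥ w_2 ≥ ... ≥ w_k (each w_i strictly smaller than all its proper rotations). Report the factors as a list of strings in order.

emit factor 1: 'd' (i=0, period=1)
emit factor 2: 'bbbcbd' (i=1, period=6)
emit factor 3: 'b' (i=7, period=1)
emit factor 4: 'acedd' (i=8, period=5)
emit factor 5: 'aadc' (i=13, period=4)

["d", "bbbcbd", "b", "acedd", "aadc"]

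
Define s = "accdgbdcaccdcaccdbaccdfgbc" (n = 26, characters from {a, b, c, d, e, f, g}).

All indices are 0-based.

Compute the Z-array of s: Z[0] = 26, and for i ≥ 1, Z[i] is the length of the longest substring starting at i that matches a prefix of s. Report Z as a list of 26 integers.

[26, 0, 0, 0, 0, 0, 0, 0, 4, 0, 0, 0, 0, 4, 0, 0, 0, 0, 4, 0, 0, 0, 0, 0, 0, 0]

Z[0]=26
i=1: fresh scan; Z[1]=0
i=2: fresh scan; Z[2]=0
i=3: fresh scan; Z[3]=0
i=4: fresh scan; Z[4]=0
i=5: fresh scan; Z[5]=0
i=6: fresh scan; Z[6]=0
i=7: fresh scan; Z[7]=0
i=8: fresh scan; Z[8]=4 grow→box=[8,12)
i=9: min(r-i=3, Z[1]=0)=0; Z[9]=0
i=10: min(r-i=2, Z[2]=0)=0; Z[10]=0
i=11: min(r-i=1, Z[3]=0)=0; Z[11]=0
i=12: fresh scan; Z[12]=0
i=13: fresh scan; Z[13]=4 grow→box=[13,17)
i=14: min(r-i=3, Z[1]=0)=0; Z[14]=0
i=15: min(r-i=2, Z[2]=0)=0; Z[15]=0
i=16: min(r-i=1, Z[3]=0)=0; Z[16]=0
i=17: fresh scan; Z[17]=0
i=18: fresh scan; Z[18]=4 grow→box=[18,22)
i=19: min(r-i=3, Z[1]=0)=0; Z[19]=0
i=20: min(r-i=2, Z[2]=0)=0; Z[20]=0
i=21: min(r-i=1, Z[3]=0)=0; Z[21]=0
i=22: fresh scan; Z[22]=0
i=23: fresh scan; Z[23]=0
i=24: fresh scan; Z[24]=0
i=25: fresh scan; Z[25]=0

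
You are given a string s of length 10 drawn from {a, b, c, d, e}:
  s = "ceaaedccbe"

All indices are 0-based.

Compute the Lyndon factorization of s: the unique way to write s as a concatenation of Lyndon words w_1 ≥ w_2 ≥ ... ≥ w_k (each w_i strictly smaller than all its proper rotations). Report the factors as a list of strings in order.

emit factor 1: 'ce' (i=0, period=2)
emit factor 2: 'aaedccbe' (i=2, period=8)

["ce", "aaedccbe"]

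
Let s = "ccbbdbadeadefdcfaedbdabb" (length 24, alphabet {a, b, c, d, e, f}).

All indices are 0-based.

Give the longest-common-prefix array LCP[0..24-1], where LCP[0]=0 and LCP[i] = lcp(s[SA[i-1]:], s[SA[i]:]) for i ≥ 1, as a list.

[0, 1, 3, 1, 0, 1, 1, 2, 1, 2, 0, 1, 1, 0, 1, 2, 1, 1, 2, 0, 1, 1, 0, 1]

sorted suffixes:
  #0 SA[0]=21  'abb'
  #1 SA[1]=6  'adeadefdcfaedbdabb'
  #2 SA[2]=9  'adefdcfaedbdabb'
  #3 SA[3]=16  'aedbdabb'
  #4 SA[4]=23  'b'
  #5 SA[5]=5  'badeadefdcfaedbdabb'
  #6 SA[6]=22  'bb'
  #7 SA[7]=2  'bbdbadeadefdcfaedbdabb'
  #8 SA[8]=19  'bdabb'
  #9 SA[9]=3  'bdbadeadefdcfaedbdabb'
  #10 SA[10]=1  'cbbdbadeadefdcfaedbdabb'
  #11 SA[11]=0  'ccbbdbadeadefdcfaedbdabb'
  #12 SA[12]=14  'cfaedbdabb'
  #13 SA[13]=20  'dabb'
  #14 SA[14]=4  'dbadeadefdcfaedbdabb'
  #15 SA[15]=18  'dbdabb'
  #16 SA[16]=13  'dcfaedbdabb'
  #17 SA[17]=7  'deadefdcfaedbdabb'
  #18 SA[18]=10  'defdcfaedbdabb'
  #19 SA[19]=8  'eadefdcfaedbdabb'
  #20 SA[20]=17  'edbdabb'
  #21 SA[21]=11  'efdcfaedbdabb'
  #22 SA[22]=15  'faedbdabb'
  #23 SA[23]=12  'fdcfaedbdabb'

SA = [21, 6, 9, 16, 23, 5, 22, 2, 19, 3, 1, 0, 14, 20, 4, 18, 13, 7, 10, 8, 17, 11, 15, 12]
[i] adj suffixes → lcp
  [1] 21/6 → 1 ('a')
  [2] 6/9 → 3 ('ade')
  [3] 9/16 → 1 ('a')
  [4] 16/23 → 0 ('')
  [5] 23/5 → 1 ('b')
  [6] 5/22 → 1 ('b')
  [7] 22/2 → 2 ('bb')
  [8] 2/19 → 1 ('b')
  [9] 19/3 → 2 ('bd')
  [10] 3/1 → 0 ('')
  [11] 1/0 → 1 ('c')
  [12] 0/14 → 1 ('c')
  [13] 14/20 → 0 ('')
  [14] 20/4 → 1 ('d')
  [15] 4/18 → 2 ('db')
  [16] 18/13 → 1 ('d')
  [17] 13/7 → 1 ('d')
  [18] 7/10 → 2 ('de')
  [19] 10/8 → 0 ('')
  [20] 8/17 → 1 ('e')
  [21] 17/11 → 1 ('e')
  [22] 11/15 → 0 ('')
  [23] 15/12 → 1 ('f')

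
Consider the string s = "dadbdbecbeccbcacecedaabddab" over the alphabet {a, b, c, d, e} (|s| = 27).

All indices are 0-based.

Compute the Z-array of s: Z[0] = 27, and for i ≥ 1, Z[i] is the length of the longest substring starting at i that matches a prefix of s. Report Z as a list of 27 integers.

Z[0]=27
i=1: i≥r, start 0; Z[1]=0
i=2: i≥r, start 0; Z[2]=1 grow→box=[2,3)
i=3: i≥r, start 0; Z[3]=0
i=4: i≥r, start 0; Z[4]=1 grow→box=[4,5)
i=5: i≥r, start 0; Z[5]=0
i=6: i≥r, start 0; Z[6]=0
i=7: i≥r, start 0; Z[7]=0
i=8: i≥r, start 0; Z[8]=0
i=9: i≥r, start 0; Z[9]=0
i=10: i≥r, start 0; Z[10]=0
i=11: i≥r, start 0; Z[11]=0
i=12: i≥r, start 0; Z[12]=0
i=13: i≥r, start 0; Z[13]=0
i=14: i≥r, start 0; Z[14]=0
i=15: i≥r, start 0; Z[15]=0
i=16: i≥r, start 0; Z[16]=0
i=17: i≥r, start 0; Z[17]=0
i=18: i≥r, start 0; Z[18]=0
i=19: i≥r, start 0; Z[19]=2 grow→box=[19,21)
i=20: min(r-i=1, Z[1]=0)=0; Z[20]=0
i=21: i≥r, start 0; Z[21]=0
i=22: i≥r, start 0; Z[22]=0
i=23: i≥r, start 0; Z[23]=1 grow→box=[23,24)
i=24: i≥r, start 0; Z[24]=2 grow→box=[24,26)
i=25: min(r-i=1, Z[1]=0)=0; Z[25]=0
i=26: i≥r, start 0; Z[26]=0

[27, 0, 1, 0, 1, 0, 0, 0, 0, 0, 0, 0, 0, 0, 0, 0, 0, 0, 0, 2, 0, 0, 0, 1, 2, 0, 0]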